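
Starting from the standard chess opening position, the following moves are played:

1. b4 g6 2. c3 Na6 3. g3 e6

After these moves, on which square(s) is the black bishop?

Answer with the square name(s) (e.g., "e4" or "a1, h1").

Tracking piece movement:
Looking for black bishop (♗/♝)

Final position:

  a b c d e f g h
  ─────────────────
8│♜ · ♝ ♛ ♚ ♝ ♞ ♜│8
7│♟ ♟ ♟ ♟ · ♟ · ♟│7
6│♞ · · · ♟ · ♟ ·│6
5│· · · · · · · ·│5
4│· ♙ · · · · · ·│4
3│· · ♙ · · · ♙ ·│3
2│♙ · · ♙ ♙ ♙ · ♙│2
1│♖ ♘ ♗ ♕ ♔ ♗ ♘ ♖│1
  ─────────────────
  a b c d e f g h


c8, f8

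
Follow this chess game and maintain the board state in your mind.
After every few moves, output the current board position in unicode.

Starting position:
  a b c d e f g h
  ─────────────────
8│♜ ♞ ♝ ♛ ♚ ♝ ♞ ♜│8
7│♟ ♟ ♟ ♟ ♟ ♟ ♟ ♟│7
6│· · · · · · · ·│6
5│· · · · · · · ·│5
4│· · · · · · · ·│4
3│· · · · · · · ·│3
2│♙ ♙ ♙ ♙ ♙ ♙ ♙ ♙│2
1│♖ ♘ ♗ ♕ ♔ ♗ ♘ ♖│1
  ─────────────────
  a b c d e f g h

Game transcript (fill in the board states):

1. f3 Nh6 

  a b c d e f g h
  ─────────────────
8│♜ ♞ ♝ ♛ ♚ ♝ · ♜│8
7│♟ ♟ ♟ ♟ ♟ ♟ ♟ ♟│7
6│· · · · · · · ♞│6
5│· · · · · · · ·│5
4│· · · · · · · ·│4
3│· · · · · ♙ · ·│3
2│♙ ♙ ♙ ♙ ♙ · ♙ ♙│2
1│♖ ♘ ♗ ♕ ♔ ♗ ♘ ♖│1
  ─────────────────
  a b c d e f g h

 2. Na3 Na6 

  a b c d e f g h
  ─────────────────
8│♜ · ♝ ♛ ♚ ♝ · ♜│8
7│♟ ♟ ♟ ♟ ♟ ♟ ♟ ♟│7
6│♞ · · · · · · ♞│6
5│· · · · · · · ·│5
4│· · · · · · · ·│4
3│♘ · · · · ♙ · ·│3
2│♙ ♙ ♙ ♙ ♙ · ♙ ♙│2
1│♖ · ♗ ♕ ♔ ♗ ♘ ♖│1
  ─────────────────
  a b c d e f g h

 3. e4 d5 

  a b c d e f g h
  ─────────────────
8│♜ · ♝ ♛ ♚ ♝ · ♜│8
7│♟ ♟ ♟ · ♟ ♟ ♟ ♟│7
6│♞ · · · · · · ♞│6
5│· · · ♟ · · · ·│5
4│· · · · ♙ · · ·│4
3│♘ · · · · ♙ · ·│3
2│♙ ♙ ♙ ♙ · · ♙ ♙│2
1│♖ · ♗ ♕ ♔ ♗ ♘ ♖│1
  ─────────────────
  a b c d e f g h



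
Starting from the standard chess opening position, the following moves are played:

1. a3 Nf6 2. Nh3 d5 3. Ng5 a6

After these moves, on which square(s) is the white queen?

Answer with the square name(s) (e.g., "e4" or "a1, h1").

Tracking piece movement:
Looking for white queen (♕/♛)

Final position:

  a b c d e f g h
  ─────────────────
8│♜ ♞ ♝ ♛ ♚ ♝ · ♜│8
7│· ♟ ♟ · ♟ ♟ ♟ ♟│7
6│♟ · · · · ♞ · ·│6
5│· · · ♟ · · ♘ ·│5
4│· · · · · · · ·│4
3│♙ · · · · · · ·│3
2│· ♙ ♙ ♙ ♙ ♙ ♙ ♙│2
1│♖ ♘ ♗ ♕ ♔ ♗ · ♖│1
  ─────────────────
  a b c d e f g h


d1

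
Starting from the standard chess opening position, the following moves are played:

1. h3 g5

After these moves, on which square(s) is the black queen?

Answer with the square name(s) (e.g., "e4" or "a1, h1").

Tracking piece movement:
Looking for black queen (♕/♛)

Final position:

  a b c d e f g h
  ─────────────────
8│♜ ♞ ♝ ♛ ♚ ♝ ♞ ♜│8
7│♟ ♟ ♟ ♟ ♟ ♟ · ♟│7
6│· · · · · · · ·│6
5│· · · · · · ♟ ·│5
4│· · · · · · · ·│4
3│· · · · · · · ♙│3
2│♙ ♙ ♙ ♙ ♙ ♙ ♙ ·│2
1│♖ ♘ ♗ ♕ ♔ ♗ ♘ ♖│1
  ─────────────────
  a b c d e f g h


d8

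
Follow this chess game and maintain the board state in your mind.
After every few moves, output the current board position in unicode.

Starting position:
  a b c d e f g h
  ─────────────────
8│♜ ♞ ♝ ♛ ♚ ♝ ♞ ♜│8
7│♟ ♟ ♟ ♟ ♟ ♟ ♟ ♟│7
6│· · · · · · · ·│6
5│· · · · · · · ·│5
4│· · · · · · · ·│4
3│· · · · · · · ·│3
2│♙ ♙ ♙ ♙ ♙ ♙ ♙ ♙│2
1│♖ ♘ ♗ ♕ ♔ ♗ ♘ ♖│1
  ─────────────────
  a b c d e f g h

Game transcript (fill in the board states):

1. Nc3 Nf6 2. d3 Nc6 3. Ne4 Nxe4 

  a b c d e f g h
  ─────────────────
8│♜ · ♝ ♛ ♚ ♝ · ♜│8
7│♟ ♟ ♟ ♟ ♟ ♟ ♟ ♟│7
6│· · ♞ · · · · ·│6
5│· · · · · · · ·│5
4│· · · · ♞ · · ·│4
3│· · · ♙ · · · ·│3
2│♙ ♙ ♙ · ♙ ♙ ♙ ♙│2
1│♖ · ♗ ♕ ♔ ♗ ♘ ♖│1
  ─────────────────
  a b c d e f g h

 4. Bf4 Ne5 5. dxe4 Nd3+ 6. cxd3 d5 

  a b c d e f g h
  ─────────────────
8│♜ · ♝ ♛ ♚ ♝ · ♜│8
7│♟ ♟ ♟ · ♟ ♟ ♟ ♟│7
6│· · · · · · · ·│6
5│· · · ♟ · · · ·│5
4│· · · · ♙ ♗ · ·│4
3│· · · ♙ · · · ·│3
2│♙ ♙ · · ♙ ♙ ♙ ♙│2
1│♖ · · ♕ ♔ ♗ ♘ ♖│1
  ─────────────────
  a b c d e f g h

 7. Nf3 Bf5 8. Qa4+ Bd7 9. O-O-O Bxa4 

  a b c d e f g h
  ─────────────────
8│♜ · · ♛ ♚ ♝ · ♜│8
7│♟ ♟ ♟ · ♟ ♟ ♟ ♟│7
6│· · · · · · · ·│6
5│· · · ♟ · · · ·│5
4│♝ · · · ♙ ♗ · ·│4
3│· · · ♙ · ♘ · ·│3
2│♙ ♙ · · ♙ ♙ ♙ ♙│2
1│· · ♔ ♖ · ♗ · ♖│1
  ─────────────────
  a b c d e f g h

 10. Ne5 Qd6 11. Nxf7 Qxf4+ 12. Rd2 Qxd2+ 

  a b c d e f g h
  ─────────────────
8│♜ · · · ♚ ♝ · ♜│8
7│♟ ♟ ♟ · ♟ ♘ ♟ ♟│7
6│· · · · · · · ·│6
5│· · · ♟ · · · ·│5
4│♝ · · · ♙ · · ·│4
3│· · · ♙ · · · ·│3
2│♙ ♙ · ♛ ♙ ♙ ♙ ♙│2
1│· · ♔ · · ♗ · ♖│1
  ─────────────────
  a b c d e f g h

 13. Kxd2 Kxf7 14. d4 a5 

  a b c d e f g h
  ─────────────────
8│♜ · · · · ♝ · ♜│8
7│· ♟ ♟ · ♟ ♚ ♟ ♟│7
6│· · · · · · · ·│6
5│♟ · · ♟ · · · ·│5
4│♝ · · ♙ ♙ · · ·│4
3│· · · · · · · ·│3
2│♙ ♙ · ♔ ♙ ♙ ♙ ♙│2
1│· · · · · ♗ · ♖│1
  ─────────────────
  a b c d e f g h


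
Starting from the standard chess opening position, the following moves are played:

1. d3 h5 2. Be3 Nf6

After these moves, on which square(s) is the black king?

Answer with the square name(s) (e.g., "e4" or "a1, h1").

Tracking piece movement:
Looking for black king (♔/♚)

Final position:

  a b c d e f g h
  ─────────────────
8│♜ ♞ ♝ ♛ ♚ ♝ · ♜│8
7│♟ ♟ ♟ ♟ ♟ ♟ ♟ ·│7
6│· · · · · ♞ · ·│6
5│· · · · · · · ♟│5
4│· · · · · · · ·│4
3│· · · ♙ ♗ · · ·│3
2│♙ ♙ ♙ · ♙ ♙ ♙ ♙│2
1│♖ ♘ · ♕ ♔ ♗ ♘ ♖│1
  ─────────────────
  a b c d e f g h


e8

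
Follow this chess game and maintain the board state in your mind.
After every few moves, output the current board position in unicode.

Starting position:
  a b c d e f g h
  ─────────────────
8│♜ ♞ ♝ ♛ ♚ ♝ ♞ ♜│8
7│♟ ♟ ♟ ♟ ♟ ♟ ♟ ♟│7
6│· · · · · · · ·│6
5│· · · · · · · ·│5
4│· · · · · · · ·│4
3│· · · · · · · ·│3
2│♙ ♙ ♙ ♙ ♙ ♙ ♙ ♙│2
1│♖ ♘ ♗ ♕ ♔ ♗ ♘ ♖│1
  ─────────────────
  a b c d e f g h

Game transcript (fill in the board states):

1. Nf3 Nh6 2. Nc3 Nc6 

  a b c d e f g h
  ─────────────────
8│♜ · ♝ ♛ ♚ ♝ · ♜│8
7│♟ ♟ ♟ ♟ ♟ ♟ ♟ ♟│7
6│· · ♞ · · · · ♞│6
5│· · · · · · · ·│5
4│· · · · · · · ·│4
3│· · ♘ · · ♘ · ·│3
2│♙ ♙ ♙ ♙ ♙ ♙ ♙ ♙│2
1│♖ · ♗ ♕ ♔ ♗ · ♖│1
  ─────────────────
  a b c d e f g h

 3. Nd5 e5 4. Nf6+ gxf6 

  a b c d e f g h
  ─────────────────
8│♜ · ♝ ♛ ♚ ♝ · ♜│8
7│♟ ♟ ♟ ♟ · ♟ · ♟│7
6│· · ♞ · · ♟ · ♞│6
5│· · · · ♟ · · ·│5
4│· · · · · · · ·│4
3│· · · · · ♘ · ·│3
2│♙ ♙ ♙ ♙ ♙ ♙ ♙ ♙│2
1│♖ · ♗ ♕ ♔ ♗ · ♖│1
  ─────────────────
  a b c d e f g h

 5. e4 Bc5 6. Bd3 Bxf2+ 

  a b c d e f g h
  ─────────────────
8│♜ · ♝ ♛ ♚ · · ♜│8
7│♟ ♟ ♟ ♟ · ♟ · ♟│7
6│· · ♞ · · ♟ · ♞│6
5│· · · · ♟ · · ·│5
4│· · · · ♙ · · ·│4
3│· · · ♗ · ♘ · ·│3
2│♙ ♙ ♙ ♙ · ♝ ♙ ♙│2
1│♖ · ♗ ♕ ♔ · · ♖│1
  ─────────────────
  a b c d e f g h

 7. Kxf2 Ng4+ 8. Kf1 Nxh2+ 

  a b c d e f g h
  ─────────────────
8│♜ · ♝ ♛ ♚ · · ♜│8
7│♟ ♟ ♟ ♟ · ♟ · ♟│7
6│· · ♞ · · ♟ · ·│6
5│· · · · ♟ · · ·│5
4│· · · · ♙ · · ·│4
3│· · · ♗ · ♘ · ·│3
2│♙ ♙ ♙ ♙ · · ♙ ♞│2
1│♖ · ♗ ♕ · ♔ · ♖│1
  ─────────────────
  a b c d e f g h



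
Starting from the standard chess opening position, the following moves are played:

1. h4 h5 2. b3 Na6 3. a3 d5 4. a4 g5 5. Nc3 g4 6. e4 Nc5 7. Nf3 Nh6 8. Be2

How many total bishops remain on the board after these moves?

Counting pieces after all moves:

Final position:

  a b c d e f g h
  ─────────────────
8│♜ · ♝ ♛ ♚ ♝ · ♜│8
7│♟ ♟ ♟ · ♟ ♟ · ·│7
6│· · · · · · · ♞│6
5│· · ♞ ♟ · · · ♟│5
4│♙ · · · ♙ · ♟ ♙│4
3│· ♙ ♘ · · ♘ · ·│3
2│· · ♙ ♙ ♗ ♙ ♙ ·│2
1│♖ · ♗ ♕ ♔ · · ♖│1
  ─────────────────
  a b c d e f g h


4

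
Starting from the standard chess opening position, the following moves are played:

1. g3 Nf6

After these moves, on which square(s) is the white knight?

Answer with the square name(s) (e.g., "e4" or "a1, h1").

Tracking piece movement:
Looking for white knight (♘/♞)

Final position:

  a b c d e f g h
  ─────────────────
8│♜ ♞ ♝ ♛ ♚ ♝ · ♜│8
7│♟ ♟ ♟ ♟ ♟ ♟ ♟ ♟│7
6│· · · · · ♞ · ·│6
5│· · · · · · · ·│5
4│· · · · · · · ·│4
3│· · · · · · ♙ ·│3
2│♙ ♙ ♙ ♙ ♙ ♙ · ♙│2
1│♖ ♘ ♗ ♕ ♔ ♗ ♘ ♖│1
  ─────────────────
  a b c d e f g h


b1, g1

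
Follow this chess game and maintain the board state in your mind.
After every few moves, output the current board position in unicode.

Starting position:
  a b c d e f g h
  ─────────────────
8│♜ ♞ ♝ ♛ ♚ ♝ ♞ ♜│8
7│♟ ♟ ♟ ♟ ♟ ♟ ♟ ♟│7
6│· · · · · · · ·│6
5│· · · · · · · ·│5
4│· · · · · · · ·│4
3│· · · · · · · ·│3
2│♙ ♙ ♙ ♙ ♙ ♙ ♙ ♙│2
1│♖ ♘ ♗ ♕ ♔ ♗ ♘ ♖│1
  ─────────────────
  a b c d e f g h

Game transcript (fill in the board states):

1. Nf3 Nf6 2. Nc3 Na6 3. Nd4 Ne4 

  a b c d e f g h
  ─────────────────
8│♜ · ♝ ♛ ♚ ♝ · ♜│8
7│♟ ♟ ♟ ♟ ♟ ♟ ♟ ♟│7
6│♞ · · · · · · ·│6
5│· · · · · · · ·│5
4│· · · ♘ ♞ · · ·│4
3│· · ♘ · · · · ·│3
2│♙ ♙ ♙ ♙ ♙ ♙ ♙ ♙│2
1│♖ · ♗ ♕ ♔ ♗ · ♖│1
  ─────────────────
  a b c d e f g h

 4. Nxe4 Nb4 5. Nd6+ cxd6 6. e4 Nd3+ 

  a b c d e f g h
  ─────────────────
8│♜ · ♝ ♛ ♚ ♝ · ♜│8
7│♟ ♟ · ♟ ♟ ♟ ♟ ♟│7
6│· · · ♟ · · · ·│6
5│· · · · · · · ·│5
4│· · · ♘ ♙ · · ·│4
3│· · · ♞ · · · ·│3
2│♙ ♙ ♙ ♙ · ♙ ♙ ♙│2
1│♖ · ♗ ♕ ♔ ♗ · ♖│1
  ─────────────────
  a b c d e f g h

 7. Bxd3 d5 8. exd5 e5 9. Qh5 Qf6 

  a b c d e f g h
  ─────────────────
8│♜ · ♝ · ♚ ♝ · ♜│8
7│♟ ♟ · ♟ · ♟ ♟ ♟│7
6│· · · · · ♛ · ·│6
5│· · · ♙ ♟ · · ♕│5
4│· · · ♘ · · · ·│4
3│· · · ♗ · · · ·│3
2│♙ ♙ ♙ ♙ · ♙ ♙ ♙│2
1│♖ · ♗ · ♔ · · ♖│1
  ─────────────────
  a b c d e f g h

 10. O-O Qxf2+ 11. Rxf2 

  a b c d e f g h
  ─────────────────
8│♜ · ♝ · ♚ ♝ · ♜│8
7│♟ ♟ · ♟ · ♟ ♟ ♟│7
6│· · · · · · · ·│6
5│· · · ♙ ♟ · · ♕│5
4│· · · ♘ · · · ·│4
3│· · · ♗ · · · ·│3
2│♙ ♙ ♙ ♙ · ♖ ♙ ♙│2
1│♖ · ♗ · · · ♔ ·│1
  ─────────────────
  a b c d e f g h


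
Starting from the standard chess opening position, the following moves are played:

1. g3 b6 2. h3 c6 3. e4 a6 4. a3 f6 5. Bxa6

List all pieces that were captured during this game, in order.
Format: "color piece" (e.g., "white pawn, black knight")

Tracking captures:
  Bxa6: captured black pawn

black pawn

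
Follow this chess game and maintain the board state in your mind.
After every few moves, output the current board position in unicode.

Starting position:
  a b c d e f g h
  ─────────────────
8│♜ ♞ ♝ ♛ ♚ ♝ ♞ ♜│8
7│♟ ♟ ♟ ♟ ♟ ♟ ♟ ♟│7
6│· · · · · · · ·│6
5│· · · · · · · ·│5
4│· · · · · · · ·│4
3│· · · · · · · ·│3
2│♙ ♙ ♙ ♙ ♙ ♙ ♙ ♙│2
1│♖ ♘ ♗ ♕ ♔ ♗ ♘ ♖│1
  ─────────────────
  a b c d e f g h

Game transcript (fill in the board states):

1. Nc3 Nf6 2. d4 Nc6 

  a b c d e f g h
  ─────────────────
8│♜ · ♝ ♛ ♚ ♝ · ♜│8
7│♟ ♟ ♟ ♟ ♟ ♟ ♟ ♟│7
6│· · ♞ · · ♞ · ·│6
5│· · · · · · · ·│5
4│· · · ♙ · · · ·│4
3│· · ♘ · · · · ·│3
2│♙ ♙ ♙ · ♙ ♙ ♙ ♙│2
1│♖ · ♗ ♕ ♔ ♗ ♘ ♖│1
  ─────────────────
  a b c d e f g h

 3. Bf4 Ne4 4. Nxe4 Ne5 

  a b c d e f g h
  ─────────────────
8│♜ · ♝ ♛ ♚ ♝ · ♜│8
7│♟ ♟ ♟ ♟ ♟ ♟ ♟ ♟│7
6│· · · · · · · ·│6
5│· · · · ♞ · · ·│5
4│· · · ♙ ♘ ♗ · ·│4
3│· · · · · · · ·│3
2│♙ ♙ ♙ · ♙ ♙ ♙ ♙│2
1│♖ · · ♕ ♔ ♗ ♘ ♖│1
  ─────────────────
  a b c d e f g h

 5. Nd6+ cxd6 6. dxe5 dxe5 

  a b c d e f g h
  ─────────────────
8│♜ · ♝ ♛ ♚ ♝ · ♜│8
7│♟ ♟ · ♟ ♟ ♟ ♟ ♟│7
6│· · · · · · · ·│6
5│· · · · ♟ · · ·│5
4│· · · · · ♗ · ·│4
3│· · · · · · · ·│3
2│♙ ♙ ♙ · ♙ ♙ ♙ ♙│2
1│♖ · · ♕ ♔ ♗ ♘ ♖│1
  ─────────────────
  a b c d e f g h

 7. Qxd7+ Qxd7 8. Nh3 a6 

  a b c d e f g h
  ─────────────────
8│♜ · ♝ · ♚ ♝ · ♜│8
7│· ♟ · ♛ ♟ ♟ ♟ ♟│7
6│♟ · · · · · · ·│6
5│· · · · ♟ · · ·│5
4│· · · · · ♗ · ·│4
3│· · · · · · · ♘│3
2│♙ ♙ ♙ · ♙ ♙ ♙ ♙│2
1│♖ · · · ♔ ♗ · ♖│1
  ─────────────────
  a b c d e f g h

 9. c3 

  a b c d e f g h
  ─────────────────
8│♜ · ♝ · ♚ ♝ · ♜│8
7│· ♟ · ♛ ♟ ♟ ♟ ♟│7
6│♟ · · · · · · ·│6
5│· · · · ♟ · · ·│5
4│· · · · · ♗ · ·│4
3│· · ♙ · · · · ♘│3
2│♙ ♙ · · ♙ ♙ ♙ ♙│2
1│♖ · · · ♔ ♗ · ♖│1
  ─────────────────
  a b c d e f g h


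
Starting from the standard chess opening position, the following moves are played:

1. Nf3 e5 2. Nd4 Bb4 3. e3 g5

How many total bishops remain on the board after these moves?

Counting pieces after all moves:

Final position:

  a b c d e f g h
  ─────────────────
8│♜ ♞ ♝ ♛ ♚ · ♞ ♜│8
7│♟ ♟ ♟ ♟ · ♟ · ♟│7
6│· · · · · · · ·│6
5│· · · · ♟ · ♟ ·│5
4│· ♝ · ♘ · · · ·│4
3│· · · · ♙ · · ·│3
2│♙ ♙ ♙ ♙ · ♙ ♙ ♙│2
1│♖ ♘ ♗ ♕ ♔ ♗ · ♖│1
  ─────────────────
  a b c d e f g h


4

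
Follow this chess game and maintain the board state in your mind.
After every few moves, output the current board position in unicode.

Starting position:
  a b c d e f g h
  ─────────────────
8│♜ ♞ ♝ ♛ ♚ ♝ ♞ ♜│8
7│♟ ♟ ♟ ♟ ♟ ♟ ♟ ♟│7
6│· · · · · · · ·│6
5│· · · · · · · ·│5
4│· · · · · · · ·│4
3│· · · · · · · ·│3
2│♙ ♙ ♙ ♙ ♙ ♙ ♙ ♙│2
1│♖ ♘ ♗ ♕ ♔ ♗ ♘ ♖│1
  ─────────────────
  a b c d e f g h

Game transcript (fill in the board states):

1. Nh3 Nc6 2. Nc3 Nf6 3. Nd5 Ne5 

  a b c d e f g h
  ─────────────────
8│♜ · ♝ ♛ ♚ ♝ · ♜│8
7│♟ ♟ ♟ ♟ ♟ ♟ ♟ ♟│7
6│· · · · · ♞ · ·│6
5│· · · ♘ ♞ · · ·│5
4│· · · · · · · ·│4
3│· · · · · · · ♘│3
2│♙ ♙ ♙ ♙ ♙ ♙ ♙ ♙│2
1│♖ · ♗ ♕ ♔ ♗ · ♖│1
  ─────────────────
  a b c d e f g h

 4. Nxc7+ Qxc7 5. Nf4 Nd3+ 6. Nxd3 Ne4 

  a b c d e f g h
  ─────────────────
8│♜ · ♝ · ♚ ♝ · ♜│8
7│♟ ♟ ♛ ♟ ♟ ♟ ♟ ♟│7
6│· · · · · · · ·│6
5│· · · · · · · ·│5
4│· · · · ♞ · · ·│4
3│· · · ♘ · · · ·│3
2│♙ ♙ ♙ ♙ ♙ ♙ ♙ ♙│2
1│♖ · ♗ ♕ ♔ ♗ · ♖│1
  ─────────────────
  a b c d e f g h

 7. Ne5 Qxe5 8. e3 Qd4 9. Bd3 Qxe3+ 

  a b c d e f g h
  ─────────────────
8│♜ · ♝ · ♚ ♝ · ♜│8
7│♟ ♟ · ♟ ♟ ♟ ♟ ♟│7
6│· · · · · · · ·│6
5│· · · · · · · ·│5
4│· · · · ♞ · · ·│4
3│· · · ♗ ♛ · · ·│3
2│♙ ♙ ♙ ♙ · ♙ ♙ ♙│2
1│♖ · ♗ ♕ ♔ · · ♖│1
  ─────────────────
  a b c d e f g h

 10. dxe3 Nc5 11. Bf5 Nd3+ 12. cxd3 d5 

  a b c d e f g h
  ─────────────────
8│♜ · ♝ · ♚ ♝ · ♜│8
7│♟ ♟ · · ♟ ♟ ♟ ♟│7
6│· · · · · · · ·│6
5│· · · ♟ · ♗ · ·│5
4│· · · · · · · ·│4
3│· · · ♙ ♙ · · ·│3
2│♙ ♙ · · · ♙ ♙ ♙│2
1│♖ · ♗ ♕ ♔ · · ♖│1
  ─────────────────
  a b c d e f g h

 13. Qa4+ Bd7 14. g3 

  a b c d e f g h
  ─────────────────
8│♜ · · · ♚ ♝ · ♜│8
7│♟ ♟ · ♝ ♟ ♟ ♟ ♟│7
6│· · · · · · · ·│6
5│· · · ♟ · ♗ · ·│5
4│♕ · · · · · · ·│4
3│· · · ♙ ♙ · ♙ ·│3
2│♙ ♙ · · · ♙ · ♙│2
1│♖ · ♗ · ♔ · · ♖│1
  ─────────────────
  a b c d e f g h


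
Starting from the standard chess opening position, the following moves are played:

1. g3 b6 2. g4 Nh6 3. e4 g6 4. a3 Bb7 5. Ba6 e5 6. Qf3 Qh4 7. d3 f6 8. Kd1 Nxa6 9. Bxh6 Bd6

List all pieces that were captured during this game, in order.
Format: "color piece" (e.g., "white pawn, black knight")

Tracking captures:
  Nxa6: captured white bishop
  Bxh6: captured black knight

white bishop, black knight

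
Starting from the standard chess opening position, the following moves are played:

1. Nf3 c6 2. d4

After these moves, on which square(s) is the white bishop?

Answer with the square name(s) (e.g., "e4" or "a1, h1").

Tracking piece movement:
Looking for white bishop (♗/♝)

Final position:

  a b c d e f g h
  ─────────────────
8│♜ ♞ ♝ ♛ ♚ ♝ ♞ ♜│8
7│♟ ♟ · ♟ ♟ ♟ ♟ ♟│7
6│· · ♟ · · · · ·│6
5│· · · · · · · ·│5
4│· · · ♙ · · · ·│4
3│· · · · · ♘ · ·│3
2│♙ ♙ ♙ · ♙ ♙ ♙ ♙│2
1│♖ ♘ ♗ ♕ ♔ ♗ · ♖│1
  ─────────────────
  a b c d e f g h


c1, f1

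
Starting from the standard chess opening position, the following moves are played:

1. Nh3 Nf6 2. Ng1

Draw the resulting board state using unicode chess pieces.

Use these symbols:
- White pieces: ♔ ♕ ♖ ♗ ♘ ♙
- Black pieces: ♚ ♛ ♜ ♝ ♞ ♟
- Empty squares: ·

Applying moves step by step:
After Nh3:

♜ ♞ ♝ ♛ ♚ ♝ ♞ ♜
♟ ♟ ♟ ♟ ♟ ♟ ♟ ♟
· · · · · · · ·
· · · · · · · ·
· · · · · · · ·
· · · · · · · ♘
♙ ♙ ♙ ♙ ♙ ♙ ♙ ♙
♖ ♘ ♗ ♕ ♔ ♗ · ♖


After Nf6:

♜ ♞ ♝ ♛ ♚ ♝ · ♜
♟ ♟ ♟ ♟ ♟ ♟ ♟ ♟
· · · · · ♞ · ·
· · · · · · · ·
· · · · · · · ·
· · · · · · · ♘
♙ ♙ ♙ ♙ ♙ ♙ ♙ ♙
♖ ♘ ♗ ♕ ♔ ♗ · ♖


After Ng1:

♜ ♞ ♝ ♛ ♚ ♝ · ♜
♟ ♟ ♟ ♟ ♟ ♟ ♟ ♟
· · · · · ♞ · ·
· · · · · · · ·
· · · · · · · ·
· · · · · · · ·
♙ ♙ ♙ ♙ ♙ ♙ ♙ ♙
♖ ♘ ♗ ♕ ♔ ♗ ♘ ♖



  a b c d e f g h
  ─────────────────
8│♜ ♞ ♝ ♛ ♚ ♝ · ♜│8
7│♟ ♟ ♟ ♟ ♟ ♟ ♟ ♟│7
6│· · · · · ♞ · ·│6
5│· · · · · · · ·│5
4│· · · · · · · ·│4
3│· · · · · · · ·│3
2│♙ ♙ ♙ ♙ ♙ ♙ ♙ ♙│2
1│♖ ♘ ♗ ♕ ♔ ♗ ♘ ♖│1
  ─────────────────
  a b c d e f g h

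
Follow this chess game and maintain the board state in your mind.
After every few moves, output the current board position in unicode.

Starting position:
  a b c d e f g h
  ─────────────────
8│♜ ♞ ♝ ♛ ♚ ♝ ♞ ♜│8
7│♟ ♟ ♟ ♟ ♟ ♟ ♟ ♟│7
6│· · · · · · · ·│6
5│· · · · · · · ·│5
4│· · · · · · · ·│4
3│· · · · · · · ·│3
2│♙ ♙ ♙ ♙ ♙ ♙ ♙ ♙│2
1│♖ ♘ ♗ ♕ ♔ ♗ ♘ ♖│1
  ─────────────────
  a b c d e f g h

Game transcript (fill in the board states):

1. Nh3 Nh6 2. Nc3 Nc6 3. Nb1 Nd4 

  a b c d e f g h
  ─────────────────
8│♜ · ♝ ♛ ♚ ♝ · ♜│8
7│♟ ♟ ♟ ♟ ♟ ♟ ♟ ♟│7
6│· · · · · · · ♞│6
5│· · · · · · · ·│5
4│· · · ♞ · · · ·│4
3│· · · · · · · ♘│3
2│♙ ♙ ♙ ♙ ♙ ♙ ♙ ♙│2
1│♖ ♘ ♗ ♕ ♔ ♗ · ♖│1
  ─────────────────
  a b c d e f g h

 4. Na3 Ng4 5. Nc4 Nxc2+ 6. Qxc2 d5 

  a b c d e f g h
  ─────────────────
8│♜ · ♝ ♛ ♚ ♝ · ♜│8
7│♟ ♟ ♟ · ♟ ♟ ♟ ♟│7
6│· · · · · · · ·│6
5│· · · ♟ · · · ·│5
4│· · ♘ · · · ♞ ·│4
3│· · · · · · · ♘│3
2│♙ ♙ ♕ ♙ ♙ ♙ ♙ ♙│2
1│♖ · ♗ · ♔ ♗ · ♖│1
  ─────────────────
  a b c d e f g h

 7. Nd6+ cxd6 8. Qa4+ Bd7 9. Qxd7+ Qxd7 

  a b c d e f g h
  ─────────────────
8│♜ · · · ♚ ♝ · ♜│8
7│♟ ♟ · ♛ ♟ ♟ ♟ ♟│7
6│· · · ♟ · · · ·│6
5│· · · ♟ · · · ·│5
4│· · · · · · ♞ ·│4
3│· · · · · · · ♘│3
2│♙ ♙ · ♙ ♙ ♙ ♙ ♙│2
1│♖ · ♗ · ♔ ♗ · ♖│1
  ─────────────────
  a b c d e f g h

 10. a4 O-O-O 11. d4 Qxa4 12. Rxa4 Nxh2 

  a b c d e f g h
  ─────────────────
8│· · ♚ ♜ · ♝ · ♜│8
7│♟ ♟ · · ♟ ♟ ♟ ♟│7
6│· · · ♟ · · · ·│6
5│· · · ♟ · · · ·│5
4│♖ · · ♙ · · · ·│4
3│· · · · · · · ♘│3
2│· ♙ · · ♙ ♙ ♙ ♞│2
1│· · ♗ · ♔ ♗ · ♖│1
  ─────────────────
  a b c d e f g h

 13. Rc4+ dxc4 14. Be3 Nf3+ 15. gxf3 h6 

  a b c d e f g h
  ─────────────────
8│· · ♚ ♜ · ♝ · ♜│8
7│♟ ♟ · · ♟ ♟ ♟ ·│7
6│· · · ♟ · · · ♟│6
5│· · · · · · · ·│5
4│· · ♟ ♙ · · · ·│4
3│· · · · ♗ ♙ · ♘│3
2│· ♙ · · ♙ ♙ · ·│2
1│· · · · ♔ ♗ · ♖│1
  ─────────────────
  a b c d e f g h



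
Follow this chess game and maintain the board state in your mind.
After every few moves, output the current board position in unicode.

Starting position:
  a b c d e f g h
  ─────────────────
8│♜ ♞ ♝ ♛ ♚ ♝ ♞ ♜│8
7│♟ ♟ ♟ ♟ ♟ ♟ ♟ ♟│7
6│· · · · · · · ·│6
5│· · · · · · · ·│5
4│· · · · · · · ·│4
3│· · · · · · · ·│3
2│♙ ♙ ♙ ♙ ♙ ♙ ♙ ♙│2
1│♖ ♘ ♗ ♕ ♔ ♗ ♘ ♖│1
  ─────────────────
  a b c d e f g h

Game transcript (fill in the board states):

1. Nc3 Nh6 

  a b c d e f g h
  ─────────────────
8│♜ ♞ ♝ ♛ ♚ ♝ · ♜│8
7│♟ ♟ ♟ ♟ ♟ ♟ ♟ ♟│7
6│· · · · · · · ♞│6
5│· · · · · · · ·│5
4│· · · · · · · ·│4
3│· · ♘ · · · · ·│3
2│♙ ♙ ♙ ♙ ♙ ♙ ♙ ♙│2
1│♖ · ♗ ♕ ♔ ♗ ♘ ♖│1
  ─────────────────
  a b c d e f g h

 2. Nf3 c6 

  a b c d e f g h
  ─────────────────
8│♜ ♞ ♝ ♛ ♚ ♝ · ♜│8
7│♟ ♟ · ♟ ♟ ♟ ♟ ♟│7
6│· · ♟ · · · · ♞│6
5│· · · · · · · ·│5
4│· · · · · · · ·│4
3│· · ♘ · · ♘ · ·│3
2│♙ ♙ ♙ ♙ ♙ ♙ ♙ ♙│2
1│♖ · ♗ ♕ ♔ ♗ · ♖│1
  ─────────────────
  a b c d e f g h

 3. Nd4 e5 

  a b c d e f g h
  ─────────────────
8│♜ ♞ ♝ ♛ ♚ ♝ · ♜│8
7│♟ ♟ · ♟ · ♟ ♟ ♟│7
6│· · ♟ · · · · ♞│6
5│· · · · ♟ · · ·│5
4│· · · ♘ · · · ·│4
3│· · ♘ · · · · ·│3
2│♙ ♙ ♙ ♙ ♙ ♙ ♙ ♙│2
1│♖ · ♗ ♕ ♔ ♗ · ♖│1
  ─────────────────
  a b c d e f g h



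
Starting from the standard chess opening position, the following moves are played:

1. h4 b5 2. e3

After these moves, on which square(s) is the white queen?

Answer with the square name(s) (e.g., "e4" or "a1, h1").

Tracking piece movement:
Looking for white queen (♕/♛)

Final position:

  a b c d e f g h
  ─────────────────
8│♜ ♞ ♝ ♛ ♚ ♝ ♞ ♜│8
7│♟ · ♟ ♟ ♟ ♟ ♟ ♟│7
6│· · · · · · · ·│6
5│· ♟ · · · · · ·│5
4│· · · · · · · ♙│4
3│· · · · ♙ · · ·│3
2│♙ ♙ ♙ ♙ · ♙ ♙ ·│2
1│♖ ♘ ♗ ♕ ♔ ♗ ♘ ♖│1
  ─────────────────
  a b c d e f g h


d1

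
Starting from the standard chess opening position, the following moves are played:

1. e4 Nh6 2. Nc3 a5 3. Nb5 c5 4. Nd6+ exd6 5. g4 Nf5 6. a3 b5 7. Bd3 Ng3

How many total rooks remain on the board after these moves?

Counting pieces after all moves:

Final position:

  a b c d e f g h
  ─────────────────
8│♜ ♞ ♝ ♛ ♚ ♝ · ♜│8
7│· · · ♟ · ♟ ♟ ♟│7
6│· · · ♟ · · · ·│6
5│♟ ♟ ♟ · · · · ·│5
4│· · · · ♙ · ♙ ·│4
3│♙ · · ♗ · · ♞ ·│3
2│· ♙ ♙ ♙ · ♙ · ♙│2
1│♖ · ♗ ♕ ♔ · ♘ ♖│1
  ─────────────────
  a b c d e f g h


4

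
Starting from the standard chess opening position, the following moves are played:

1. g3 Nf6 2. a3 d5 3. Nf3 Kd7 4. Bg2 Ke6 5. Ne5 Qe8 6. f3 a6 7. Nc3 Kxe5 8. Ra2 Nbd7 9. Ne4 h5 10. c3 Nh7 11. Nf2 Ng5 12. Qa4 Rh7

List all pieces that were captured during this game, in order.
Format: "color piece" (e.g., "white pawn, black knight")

Tracking captures:
  Kxe5: captured white knight

white knight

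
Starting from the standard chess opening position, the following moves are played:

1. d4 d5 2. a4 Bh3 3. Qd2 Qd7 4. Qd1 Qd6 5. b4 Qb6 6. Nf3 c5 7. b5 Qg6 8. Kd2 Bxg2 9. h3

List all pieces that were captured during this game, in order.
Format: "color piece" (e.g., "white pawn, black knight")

Tracking captures:
  Bxg2: captured white pawn

white pawn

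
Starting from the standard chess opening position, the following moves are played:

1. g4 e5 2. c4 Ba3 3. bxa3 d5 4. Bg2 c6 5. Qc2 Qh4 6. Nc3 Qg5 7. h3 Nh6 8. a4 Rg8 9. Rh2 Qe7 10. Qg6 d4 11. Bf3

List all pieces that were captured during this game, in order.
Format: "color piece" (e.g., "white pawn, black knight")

Tracking captures:
  bxa3: captured black bishop

black bishop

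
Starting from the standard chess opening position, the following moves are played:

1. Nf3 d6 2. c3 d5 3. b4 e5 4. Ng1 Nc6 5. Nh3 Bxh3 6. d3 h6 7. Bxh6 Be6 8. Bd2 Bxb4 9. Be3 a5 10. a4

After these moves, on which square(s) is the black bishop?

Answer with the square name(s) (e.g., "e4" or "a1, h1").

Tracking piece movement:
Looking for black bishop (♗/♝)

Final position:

  a b c d e f g h
  ─────────────────
8│♜ · · ♛ ♚ · ♞ ♜│8
7│· ♟ ♟ · · ♟ ♟ ·│7
6│· · ♞ · ♝ · · ·│6
5│♟ · · ♟ ♟ · · ·│5
4│♙ ♝ · · · · · ·│4
3│· · ♙ ♙ ♗ · · ·│3
2│· · · · ♙ ♙ ♙ ♙│2
1│♖ ♘ · ♕ ♔ ♗ · ♖│1
  ─────────────────
  a b c d e f g h


b4, e6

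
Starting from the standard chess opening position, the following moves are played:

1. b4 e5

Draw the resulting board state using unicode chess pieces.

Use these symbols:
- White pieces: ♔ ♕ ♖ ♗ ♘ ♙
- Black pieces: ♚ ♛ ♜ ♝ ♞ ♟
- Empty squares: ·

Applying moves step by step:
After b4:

♜ ♞ ♝ ♛ ♚ ♝ ♞ ♜
♟ ♟ ♟ ♟ ♟ ♟ ♟ ♟
· · · · · · · ·
· · · · · · · ·
· ♙ · · · · · ·
· · · · · · · ·
♙ · ♙ ♙ ♙ ♙ ♙ ♙
♖ ♘ ♗ ♕ ♔ ♗ ♘ ♖


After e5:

♜ ♞ ♝ ♛ ♚ ♝ ♞ ♜
♟ ♟ ♟ ♟ · ♟ ♟ ♟
· · · · · · · ·
· · · · ♟ · · ·
· ♙ · · · · · ·
· · · · · · · ·
♙ · ♙ ♙ ♙ ♙ ♙ ♙
♖ ♘ ♗ ♕ ♔ ♗ ♘ ♖



  a b c d e f g h
  ─────────────────
8│♜ ♞ ♝ ♛ ♚ ♝ ♞ ♜│8
7│♟ ♟ ♟ ♟ · ♟ ♟ ♟│7
6│· · · · · · · ·│6
5│· · · · ♟ · · ·│5
4│· ♙ · · · · · ·│4
3│· · · · · · · ·│3
2│♙ · ♙ ♙ ♙ ♙ ♙ ♙│2
1│♖ ♘ ♗ ♕ ♔ ♗ ♘ ♖│1
  ─────────────────
  a b c d e f g h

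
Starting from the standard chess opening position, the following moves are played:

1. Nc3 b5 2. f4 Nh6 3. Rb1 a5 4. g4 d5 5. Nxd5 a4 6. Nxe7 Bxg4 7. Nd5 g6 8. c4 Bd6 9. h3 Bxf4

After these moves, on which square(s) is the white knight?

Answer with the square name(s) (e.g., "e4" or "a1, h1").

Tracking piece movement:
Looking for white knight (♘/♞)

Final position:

  a b c d e f g h
  ─────────────────
8│♜ ♞ · ♛ ♚ · · ♜│8
7│· · ♟ · · ♟ · ♟│7
6│· · · · · · ♟ ♞│6
5│· ♟ · ♘ · · · ·│5
4│♟ · ♙ · · ♝ ♝ ·│4
3│· · · · · · · ♙│3
2│♙ ♙ · ♙ ♙ · · ·│2
1│· ♖ ♗ ♕ ♔ ♗ ♘ ♖│1
  ─────────────────
  a b c d e f g h


d5, g1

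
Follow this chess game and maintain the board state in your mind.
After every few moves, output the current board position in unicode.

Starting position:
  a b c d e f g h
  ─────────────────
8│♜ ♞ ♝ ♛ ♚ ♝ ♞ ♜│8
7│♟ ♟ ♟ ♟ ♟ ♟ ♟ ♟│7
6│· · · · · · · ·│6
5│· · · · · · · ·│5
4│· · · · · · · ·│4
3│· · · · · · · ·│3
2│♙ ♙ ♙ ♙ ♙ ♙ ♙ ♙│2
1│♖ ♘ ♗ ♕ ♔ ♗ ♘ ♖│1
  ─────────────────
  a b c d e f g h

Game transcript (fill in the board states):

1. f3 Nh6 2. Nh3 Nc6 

  a b c d e f g h
  ─────────────────
8│♜ · ♝ ♛ ♚ ♝ · ♜│8
7│♟ ♟ ♟ ♟ ♟ ♟ ♟ ♟│7
6│· · ♞ · · · · ♞│6
5│· · · · · · · ·│5
4│· · · · · · · ·│4
3│· · · · · ♙ · ♘│3
2│♙ ♙ ♙ ♙ ♙ · ♙ ♙│2
1│♖ ♘ ♗ ♕ ♔ ♗ · ♖│1
  ─────────────────
  a b c d e f g h

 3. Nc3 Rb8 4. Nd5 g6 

  a b c d e f g h
  ─────────────────
8│· ♜ ♝ ♛ ♚ ♝ · ♜│8
7│♟ ♟ ♟ ♟ ♟ ♟ · ♟│7
6│· · ♞ · · · ♟ ♞│6
5│· · · ♘ · · · ·│5
4│· · · · · · · ·│4
3│· · · · · ♙ · ♘│3
2│♙ ♙ ♙ ♙ ♙ · ♙ ♙│2
1│♖ · ♗ ♕ ♔ ♗ · ♖│1
  ─────────────────
  a b c d e f g h

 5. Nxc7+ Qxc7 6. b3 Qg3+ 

  a b c d e f g h
  ─────────────────
8│· ♜ ♝ · ♚ ♝ · ♜│8
7│♟ ♟ · ♟ ♟ ♟ · ♟│7
6│· · ♞ · · · ♟ ♞│6
5│· · · · · · · ·│5
4│· · · · · · · ·│4
3│· ♙ · · · ♙ ♛ ♘│3
2│♙ · ♙ ♙ ♙ · ♙ ♙│2
1│♖ · ♗ ♕ ♔ ♗ · ♖│1
  ─────────────────
  a b c d e f g h

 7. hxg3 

  a b c d e f g h
  ─────────────────
8│· ♜ ♝ · ♚ ♝ · ♜│8
7│♟ ♟ · ♟ ♟ ♟ · ♟│7
6│· · ♞ · · · ♟ ♞│6
5│· · · · · · · ·│5
4│· · · · · · · ·│4
3│· ♙ · · · ♙ ♙ ♘│3
2│♙ · ♙ ♙ ♙ · ♙ ·│2
1│♖ · ♗ ♕ ♔ ♗ · ♖│1
  ─────────────────
  a b c d e f g h


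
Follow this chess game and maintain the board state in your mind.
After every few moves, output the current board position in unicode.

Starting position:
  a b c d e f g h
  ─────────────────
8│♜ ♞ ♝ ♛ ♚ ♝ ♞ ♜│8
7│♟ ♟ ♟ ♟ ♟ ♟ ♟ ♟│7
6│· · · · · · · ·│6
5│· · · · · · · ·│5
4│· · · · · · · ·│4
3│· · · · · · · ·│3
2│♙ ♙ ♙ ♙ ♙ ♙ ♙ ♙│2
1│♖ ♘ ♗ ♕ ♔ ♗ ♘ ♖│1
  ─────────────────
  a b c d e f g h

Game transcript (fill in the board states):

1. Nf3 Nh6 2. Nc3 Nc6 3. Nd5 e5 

  a b c d e f g h
  ─────────────────
8│♜ · ♝ ♛ ♚ ♝ · ♜│8
7│♟ ♟ ♟ ♟ · ♟ ♟ ♟│7
6│· · ♞ · · · · ♞│6
5│· · · ♘ ♟ · · ·│5
4│· · · · · · · ·│4
3│· · · · · ♘ · ·│3
2│♙ ♙ ♙ ♙ ♙ ♙ ♙ ♙│2
1│♖ · ♗ ♕ ♔ ♗ · ♖│1
  ─────────────────
  a b c d e f g h

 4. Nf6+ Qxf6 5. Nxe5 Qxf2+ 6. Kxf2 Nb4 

  a b c d e f g h
  ─────────────────
8│♜ · ♝ · ♚ ♝ · ♜│8
7│♟ ♟ ♟ ♟ · ♟ ♟ ♟│7
6│· · · · · · · ♞│6
5│· · · · ♘ · · ·│5
4│· ♞ · · · · · ·│4
3│· · · · · · · ·│3
2│♙ ♙ ♙ ♙ ♙ ♔ ♙ ♙│2
1│♖ · ♗ ♕ · ♗ · ♖│1
  ─────────────────
  a b c d e f g h

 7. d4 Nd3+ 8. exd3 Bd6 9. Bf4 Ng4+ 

  a b c d e f g h
  ─────────────────
8│♜ · ♝ · ♚ · · ♜│8
7│♟ ♟ ♟ ♟ · ♟ ♟ ♟│7
6│· · · ♝ · · · ·│6
5│· · · · ♘ · · ·│5
4│· · · ♙ · ♗ ♞ ·│4
3│· · · ♙ · · · ·│3
2│♙ ♙ ♙ · · ♔ ♙ ♙│2
1│♖ · · ♕ · ♗ · ♖│1
  ─────────────────
  a b c d e f g h

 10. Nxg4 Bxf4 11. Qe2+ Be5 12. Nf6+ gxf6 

  a b c d e f g h
  ─────────────────
8│♜ · ♝ · ♚ · · ♜│8
7│♟ ♟ ♟ ♟ · ♟ · ♟│7
6│· · · · · ♟ · ·│6
5│· · · · ♝ · · ·│5
4│· · · ♙ · · · ·│4
3│· · · ♙ · · · ·│3
2│♙ ♙ ♙ · ♕ ♔ ♙ ♙│2
1│♖ · · · · ♗ · ♖│1
  ─────────────────
  a b c d e f g h



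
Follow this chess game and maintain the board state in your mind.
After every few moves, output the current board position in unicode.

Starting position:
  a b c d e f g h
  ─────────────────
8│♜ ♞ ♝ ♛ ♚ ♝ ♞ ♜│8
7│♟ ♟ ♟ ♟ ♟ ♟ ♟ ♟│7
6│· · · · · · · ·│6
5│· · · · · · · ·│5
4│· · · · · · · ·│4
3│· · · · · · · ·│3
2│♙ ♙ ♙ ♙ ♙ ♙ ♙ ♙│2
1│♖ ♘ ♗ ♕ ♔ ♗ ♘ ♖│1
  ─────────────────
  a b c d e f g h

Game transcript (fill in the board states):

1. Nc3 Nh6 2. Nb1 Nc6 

  a b c d e f g h
  ─────────────────
8│♜ · ♝ ♛ ♚ ♝ · ♜│8
7│♟ ♟ ♟ ♟ ♟ ♟ ♟ ♟│7
6│· · ♞ · · · · ♞│6
5│· · · · · · · ·│5
4│· · · · · · · ·│4
3│· · · · · · · ·│3
2│♙ ♙ ♙ ♙ ♙ ♙ ♙ ♙│2
1│♖ ♘ ♗ ♕ ♔ ♗ ♘ ♖│1
  ─────────────────
  a b c d e f g h

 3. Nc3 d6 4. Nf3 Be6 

  a b c d e f g h
  ─────────────────
8│♜ · · ♛ ♚ ♝ · ♜│8
7│♟ ♟ ♟ · ♟ ♟ ♟ ♟│7
6│· · ♞ ♟ ♝ · · ♞│6
5│· · · · · · · ·│5
4│· · · · · · · ·│4
3│· · ♘ · · ♘ · ·│3
2│♙ ♙ ♙ ♙ ♙ ♙ ♙ ♙│2
1│♖ · ♗ ♕ ♔ ♗ · ♖│1
  ─────────────────
  a b c d e f g h

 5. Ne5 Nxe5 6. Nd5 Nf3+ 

  a b c d e f g h
  ─────────────────
8│♜ · · ♛ ♚ ♝ · ♜│8
7│♟ ♟ ♟ · ♟ ♟ ♟ ♟│7
6│· · · ♟ ♝ · · ♞│6
5│· · · ♘ · · · ·│5
4│· · · · · · · ·│4
3│· · · · · ♞ · ·│3
2│♙ ♙ ♙ ♙ ♙ ♙ ♙ ♙│2
1│♖ · ♗ ♕ ♔ ♗ · ♖│1
  ─────────────────
  a b c d e f g h

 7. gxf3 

  a b c d e f g h
  ─────────────────
8│♜ · · ♛ ♚ ♝ · ♜│8
7│♟ ♟ ♟ · ♟ ♟ ♟ ♟│7
6│· · · ♟ ♝ · · ♞│6
5│· · · ♘ · · · ·│5
4│· · · · · · · ·│4
3│· · · · · ♙ · ·│3
2│♙ ♙ ♙ ♙ ♙ ♙ · ♙│2
1│♖ · ♗ ♕ ♔ ♗ · ♖│1
  ─────────────────
  a b c d e f g h
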